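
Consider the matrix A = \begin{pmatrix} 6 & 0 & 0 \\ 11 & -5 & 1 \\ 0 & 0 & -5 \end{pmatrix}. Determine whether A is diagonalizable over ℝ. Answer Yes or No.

No

Characteristic polynomial: p(t) = t^3 + 4t^2 - 35t - 150 = (t - 6)(t + 5)^2.
t = -5 has algebraic multiplicity 2; rank(A + 5I) = 2, so geometric multiplicity = 1.
Geometric multiplicity < algebraic multiplicity, so A is not diagonalizable.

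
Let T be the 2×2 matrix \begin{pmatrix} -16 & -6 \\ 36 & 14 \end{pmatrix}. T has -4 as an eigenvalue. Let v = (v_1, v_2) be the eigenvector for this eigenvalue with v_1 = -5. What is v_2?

10

T + 4I = [[-12, -6], [36, 18]].
Solving (T + 4I)v = 0 gives the eigenspace spanned by (-5, 10).
With v_1 = -5, v = (-5, 10), so v_2 = 10.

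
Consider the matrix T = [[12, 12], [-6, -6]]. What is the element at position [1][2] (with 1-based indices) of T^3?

Characteristic polynomial: λ^2 - 6λ = λ(λ - 6), so the eigenvalues are 0, 6.
λ=0: eigenvector (-1, 1).
λ=6: eigenvector (-2, 1).
P = [[-1, -2], [1, 1]], D = diag(0, 6), P⁻¹ = [[1, 2], [-1, -1]].
T³ = P·diag(0, 216)·P⁻¹ = [[432, 432], [-216, -216]].
The requested entry is 432.

432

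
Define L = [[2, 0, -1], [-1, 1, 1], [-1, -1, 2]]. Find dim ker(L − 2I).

L − 2I = [[0, 0, -1], [-1, -1, 1], [-1, -1, 0]].
This matrix has rank 2, so its null space has dimension 3 − 2 = 1.

1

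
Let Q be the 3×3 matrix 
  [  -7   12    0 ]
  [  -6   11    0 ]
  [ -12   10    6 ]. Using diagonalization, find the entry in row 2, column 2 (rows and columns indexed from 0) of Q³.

Characteristic polynomial: t^3 - 10t^2 + 19t + 30 = (t - 6)(t - 5)(t + 1), so the eigenvalues are -1, 5, 6.
t=-1: eigenvector (2, 1, 2).
t=5: eigenvector (1, 1, 2).
t=6: eigenvector (0, 0, 1).
P = [[2, 1, 0], [1, 1, 0], [2, 2, 1]], D = diag(-1, 5, 6), P⁻¹ = [[1, -1, 0], [-1, 2, 0], [0, -2, 1]].
Q³ = P·diag(-1, 125, 216)·P⁻¹ = [[-127, 252, 0], [-126, 251, 0], [-252, 70, 216]].
The requested entry is 216.

216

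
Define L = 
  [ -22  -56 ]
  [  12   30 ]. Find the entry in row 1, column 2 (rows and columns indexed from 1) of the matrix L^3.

-2912

Characteristic polynomial: s^2 - 8s + 12 = (s - 6)(s - 2), so the eigenvalues are 2, 6.
s=6: eigenvector (-2, 1).
s=2: eigenvector (7, -3).
P = [[-2, 7], [1, -3]], D = diag(6, 2), P⁻¹ = [[3, 7], [1, 2]].
L³ = P·diag(216, 8)·P⁻¹ = [[-1240, -2912], [624, 1464]].
The requested entry is -2912.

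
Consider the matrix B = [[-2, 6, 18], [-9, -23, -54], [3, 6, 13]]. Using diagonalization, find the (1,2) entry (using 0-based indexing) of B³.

Characteristic polynomial: t^3 + 12t^2 + 45t + 50 = (t + 2)(t + 5)^2, so the eigenvalues are -5, -5, -2.
t=-2: eigenvector (1, -3, 1).
t=-5: eigenvector (-2, 1, 0).
t=-5: eigenvector (0, -3, 1).
P = [[1, -2, 0], [-3, 1, -3], [1, 0, 1]], D = diag(-2, -5, -5), P⁻¹ = [[1, 2, 6], [0, 1, 3], [-1, -2, -5]].
B³ = P·diag(-8, -125, -125)·P⁻¹ = [[-8, 234, 702], [-351, -827, -2106], [117, 234, 577]].
The requested entry is -2106.

-2106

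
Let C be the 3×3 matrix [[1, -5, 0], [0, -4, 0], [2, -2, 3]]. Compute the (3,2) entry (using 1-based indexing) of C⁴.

Characteristic polynomial: μ^3 - 13μ + 12 = (μ - 3)(μ - 1)(μ + 4), so the eigenvalues are -4, 1, 3.
μ=3: eigenvector (0, 0, 1).
μ=1: eigenvector (-1, 0, 1).
μ=-4: eigenvector (1, 1, 0).
P = [[0, -1, 1], [0, 0, 1], [1, 1, 0]], D = diag(3, 1, -4), P⁻¹ = [[1, -1, 1], [-1, 1, 0], [0, 1, 0]].
C⁴ = P·diag(81, 1, 256)·P⁻¹ = [[1, 255, 0], [0, 256, 0], [80, -80, 81]].
The requested entry is -80.

-80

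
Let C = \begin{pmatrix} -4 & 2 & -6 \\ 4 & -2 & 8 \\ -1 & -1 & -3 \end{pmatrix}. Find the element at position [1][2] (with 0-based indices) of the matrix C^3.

416

Characteristic polynomial: s^3 + 9s^2 + 20s + 12 = (s + 1)(s + 2)(s + 6), so the eigenvalues are -6, -2, -1.
s=-6: eigenvector (1, -1, 0).
s=-2: eigenvector (-2, 1, 1).
s=-1: eigenvector (-2, 0, 1).
P = [[1, -2, -2], [-1, 1, 0], [0, 1, 1]], D = diag(-6, -2, -1), P⁻¹ = [[1, 0, 2], [1, 1, 2], [-1, -1, -1]].
C³ = P·diag(-216, -8, -1)·P⁻¹ = [[-202, 14, -402], [208, -8, 416], [-7, -7, -15]].
The requested entry is 416.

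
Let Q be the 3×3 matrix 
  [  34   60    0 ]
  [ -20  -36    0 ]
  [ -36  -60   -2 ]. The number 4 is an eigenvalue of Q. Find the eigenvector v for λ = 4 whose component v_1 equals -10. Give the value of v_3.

Q − 4I = [[30, 60, 0], [-20, -40, 0], [-36, -60, -6]].
Solving (Q − 4I)v = 0 gives the eigenspace spanned by (-10, 5, 10).
With v_1 = -10, v = (-10, 5, 10), so v_3 = 10.

10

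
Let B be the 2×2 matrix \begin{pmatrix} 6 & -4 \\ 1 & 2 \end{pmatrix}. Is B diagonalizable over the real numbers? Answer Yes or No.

No

Characteristic polynomial: p(r) = r^2 - 8r + 16 = (r - 4)^2.
r = 4 has algebraic multiplicity 2; rank(B − 4I) = 1, so geometric multiplicity = 1.
Geometric multiplicity < algebraic multiplicity, so B is not diagonalizable.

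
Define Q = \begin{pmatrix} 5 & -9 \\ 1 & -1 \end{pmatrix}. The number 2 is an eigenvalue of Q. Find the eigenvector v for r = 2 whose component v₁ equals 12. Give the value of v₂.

4

Q − 2I = [[3, -9], [1, -3]].
Solving (Q − 2I)v = 0 gives the eigenspace spanned by (12, 4).
With v₁ = 12, v = (12, 4), so v₂ = 4.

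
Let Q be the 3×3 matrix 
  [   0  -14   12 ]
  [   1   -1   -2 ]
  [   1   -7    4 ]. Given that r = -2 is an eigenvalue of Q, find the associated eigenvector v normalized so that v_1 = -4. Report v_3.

Q + 2I = [[2, -14, 12], [1, 1, -2], [1, -7, 6]].
Solving (Q + 2I)v = 0 gives the eigenspace spanned by (-4, -4, -4).
With v_1 = -4, v = (-4, -4, -4), so v_3 = -4.

-4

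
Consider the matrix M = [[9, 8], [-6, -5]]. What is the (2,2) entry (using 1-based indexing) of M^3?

-77

Characteristic polynomial: r^2 - 4r + 3 = (r - 3)(r - 1), so the eigenvalues are 1, 3.
r=3: eigenvector (4, -3).
r=1: eigenvector (-1, 1).
P = [[4, -1], [-3, 1]], D = diag(3, 1), P⁻¹ = [[1, 1], [3, 4]].
M³ = P·diag(27, 1)·P⁻¹ = [[105, 104], [-78, -77]].
The requested entry is -77.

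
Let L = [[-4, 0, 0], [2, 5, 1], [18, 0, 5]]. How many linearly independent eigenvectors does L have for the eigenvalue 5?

1

L − 5I = [[-9, 0, 0], [2, 0, 1], [18, 0, 0]].
This matrix has rank 2, so its null space has dimension 3 − 2 = 1.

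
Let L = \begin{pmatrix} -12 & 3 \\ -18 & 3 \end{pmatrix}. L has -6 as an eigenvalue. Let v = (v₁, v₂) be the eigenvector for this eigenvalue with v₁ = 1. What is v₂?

2

L + 6I = [[-6, 3], [-18, 9]].
Solving (L + 6I)v = 0 gives the eigenspace spanned by (1, 2).
With v₁ = 1, v = (1, 2), so v₂ = 2.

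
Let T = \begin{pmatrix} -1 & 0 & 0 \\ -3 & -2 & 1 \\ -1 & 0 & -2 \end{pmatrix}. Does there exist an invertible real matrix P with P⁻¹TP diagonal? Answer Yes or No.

No

Characteristic polynomial: p(μ) = μ^3 + 5μ^2 + 8μ + 4 = (μ + 1)(μ + 2)^2.
μ = -2 has algebraic multiplicity 2; rank(T + 2I) = 2, so geometric multiplicity = 1.
Geometric multiplicity < algebraic multiplicity, so T is not diagonalizable.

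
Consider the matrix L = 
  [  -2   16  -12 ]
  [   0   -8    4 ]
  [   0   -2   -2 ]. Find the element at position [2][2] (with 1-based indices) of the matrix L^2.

Characteristic polynomial: r^3 + 12r^2 + 44r + 48 = (r + 2)(r + 4)(r + 6), so the eigenvalues are -6, -4, -2.
r=-2: eigenvector (1, 0, 0).
r=-4: eigenvector (-2, 1, 1).
r=-6: eigenvector (5, -2, -1).
P = [[1, -2, 5], [0, 1, -2], [0, 1, -1]], D = diag(-2, -4, -6), P⁻¹ = [[1, 3, -1], [0, -1, 2], [0, -1, 1]].
L² = P·diag(4, 16, 36)·P⁻¹ = [[4, -136, 112], [0, 56, -40], [0, 20, -4]].
The requested entry is 56.

56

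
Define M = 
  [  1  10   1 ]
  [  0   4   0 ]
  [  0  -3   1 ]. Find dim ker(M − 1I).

M − 1I = [[0, 10, 1], [0, 3, 0], [0, -3, 0]].
This matrix has rank 2, so its null space has dimension 3 − 2 = 1.

1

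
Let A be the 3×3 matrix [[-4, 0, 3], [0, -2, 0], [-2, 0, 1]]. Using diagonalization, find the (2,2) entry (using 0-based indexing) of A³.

Characteristic polynomial: r^3 + 5r^2 + 8r + 4 = (r + 1)(r + 2)^2, so the eigenvalues are -2, -2, -1.
r=-2: eigenvector (0, 1, 0).
r=-2: eigenvector (3, 0, 2).
r=-1: eigenvector (1, 0, 1).
P = [[0, 3, 1], [1, 0, 0], [0, 2, 1]], D = diag(-2, -2, -1), P⁻¹ = [[0, 1, 0], [1, 0, -1], [-2, 0, 3]].
A³ = P·diag(-8, -8, -1)·P⁻¹ = [[-22, 0, 21], [0, -8, 0], [-14, 0, 13]].
The requested entry is 13.

13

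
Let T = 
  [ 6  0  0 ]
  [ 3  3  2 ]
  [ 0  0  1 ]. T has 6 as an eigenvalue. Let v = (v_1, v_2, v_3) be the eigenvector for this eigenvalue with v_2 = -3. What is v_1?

-3

T − 6I = [[0, 0, 0], [3, -3, 2], [0, 0, -5]].
Solving (T − 6I)v = 0 gives the eigenspace spanned by (-3, -3, 0).
With v_2 = -3, v = (-3, -3, 0), so v_1 = -3.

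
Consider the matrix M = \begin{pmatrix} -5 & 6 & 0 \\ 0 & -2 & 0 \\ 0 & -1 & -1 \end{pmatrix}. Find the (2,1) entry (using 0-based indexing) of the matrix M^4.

15

Characteristic polynomial: μ^3 + 8μ^2 + 17μ + 10 = (μ + 1)(μ + 2)(μ + 5), so the eigenvalues are -5, -2, -1.
μ=-5: eigenvector (1, 0, 0).
μ=-2: eigenvector (2, 1, 1).
μ=-1: eigenvector (0, 0, 1).
P = [[1, 2, 0], [0, 1, 0], [0, 1, 1]], D = diag(-5, -2, -1), P⁻¹ = [[1, -2, 0], [0, 1, 0], [0, -1, 1]].
M⁴ = P·diag(625, 16, 1)·P⁻¹ = [[625, -1218, 0], [0, 16, 0], [0, 15, 1]].
The requested entry is 15.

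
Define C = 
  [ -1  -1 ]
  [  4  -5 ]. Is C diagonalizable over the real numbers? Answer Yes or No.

No

Characteristic polynomial: p(t) = t^2 + 6t + 9 = (t + 3)^2.
t = -3 has algebraic multiplicity 2; rank(C + 3I) = 1, so geometric multiplicity = 1.
Geometric multiplicity < algebraic multiplicity, so C is not diagonalizable.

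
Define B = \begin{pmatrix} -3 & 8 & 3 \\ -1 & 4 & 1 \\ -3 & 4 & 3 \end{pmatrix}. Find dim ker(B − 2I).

1

B − 2I = [[-5, 8, 3], [-1, 2, 1], [-3, 4, 1]].
This matrix has rank 2, so its null space has dimension 3 − 2 = 1.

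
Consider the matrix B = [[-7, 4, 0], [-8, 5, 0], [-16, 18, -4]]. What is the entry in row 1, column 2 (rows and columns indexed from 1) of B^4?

Characteristic polynomial: s^3 + 6s^2 + 5s - 12 = (s - 1)(s + 3)(s + 4), so the eigenvalues are -4, -3, 1.
s=-3: eigenvector (1, 1, 2).
s=1: eigenvector (-1, -2, -4).
s=-4: eigenvector (0, 0, 1).
P = [[1, -1, 0], [1, -2, 0], [2, -4, 1]], D = diag(-3, 1, -4), P⁻¹ = [[2, -1, 0], [1, -1, 0], [0, -2, 1]].
B⁴ = P·diag(81, 1, 256)·P⁻¹ = [[161, -80, 0], [160, -79, 0], [320, -670, 256]].
The requested entry is -80.

-80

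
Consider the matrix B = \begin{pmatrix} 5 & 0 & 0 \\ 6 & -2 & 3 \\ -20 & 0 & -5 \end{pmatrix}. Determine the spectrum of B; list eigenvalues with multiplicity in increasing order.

-5, -2, 5

Characteristic polynomial: p(μ) = μ^3 + 2μ^2 - 25μ - 50 = (μ - 5)(μ + 2)(μ + 5).
Roots (with multiplicity): -5, -2, 5.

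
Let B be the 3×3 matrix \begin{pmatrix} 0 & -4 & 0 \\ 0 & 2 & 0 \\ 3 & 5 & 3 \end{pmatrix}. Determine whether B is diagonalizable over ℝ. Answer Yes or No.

Yes

Characteristic polynomial: p(t) = t^3 - 5t^2 + 6t = t(t - 3)(t - 2).
All 3 eigenvalues are distinct, so B is diagonalizable.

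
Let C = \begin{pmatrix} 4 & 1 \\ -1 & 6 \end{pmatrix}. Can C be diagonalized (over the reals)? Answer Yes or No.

Characteristic polynomial: p(r) = r^2 - 10r + 25 = (r - 5)^2.
r = 5 has algebraic multiplicity 2; rank(C − 5I) = 1, so geometric multiplicity = 1.
Geometric multiplicity < algebraic multiplicity, so C is not diagonalizable.

No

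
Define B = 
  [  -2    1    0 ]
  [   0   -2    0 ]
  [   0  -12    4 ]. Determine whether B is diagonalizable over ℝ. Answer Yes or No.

No

Characteristic polynomial: p(t) = t^3 - 12t - 16 = (t - 4)(t + 2)^2.
t = -2 has algebraic multiplicity 2; rank(B + 2I) = 2, so geometric multiplicity = 1.
Geometric multiplicity < algebraic multiplicity, so B is not diagonalizable.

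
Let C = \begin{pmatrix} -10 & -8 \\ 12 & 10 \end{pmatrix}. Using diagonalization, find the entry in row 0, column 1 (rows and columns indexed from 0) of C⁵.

-128

Characteristic polynomial: μ^2 - 4 = (μ - 2)(μ + 2), so the eigenvalues are -2, 2.
μ=2: eigenvector (-2, 3).
μ=-2: eigenvector (1, -1).
P = [[-2, 1], [3, -1]], D = diag(2, -2), P⁻¹ = [[1, 1], [3, 2]].
C⁵ = P·diag(32, -32)·P⁻¹ = [[-160, -128], [192, 160]].
The requested entry is -128.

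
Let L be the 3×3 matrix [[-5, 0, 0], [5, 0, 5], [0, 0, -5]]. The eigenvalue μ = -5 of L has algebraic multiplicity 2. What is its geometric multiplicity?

2

L + 5I = [[0, 0, 0], [5, 5, 5], [0, 0, 0]].
This matrix has rank 1, so its null space has dimension 3 − 1 = 2.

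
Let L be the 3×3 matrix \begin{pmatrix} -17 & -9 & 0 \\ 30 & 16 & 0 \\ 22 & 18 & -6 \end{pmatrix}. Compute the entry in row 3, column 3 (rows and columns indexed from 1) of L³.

-216

Characteristic polynomial: μ^3 + 7μ^2 + 4μ - 12 = (μ - 1)(μ + 2)(μ + 6), so the eigenvalues are -6, -2, 1.
μ=-2: eigenvector (3, -5, -6).
μ=1: eigenvector (-1, 2, 2).
μ=-6: eigenvector (0, 0, 1).
P = [[3, -1, 0], [-5, 2, 0], [-6, 2, 1]], D = diag(-2, 1, -6), P⁻¹ = [[2, 1, 0], [5, 3, 0], [2, 0, 1]].
L³ = P·diag(-8, 1, -216)·P⁻¹ = [[-53, -27, 0], [90, 46, 0], [-326, 54, -216]].
The requested entry is -216.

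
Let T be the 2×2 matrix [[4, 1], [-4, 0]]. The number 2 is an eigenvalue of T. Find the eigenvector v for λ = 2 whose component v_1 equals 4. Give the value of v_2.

-8

T − 2I = [[2, 1], [-4, -2]].
Solving (T − 2I)v = 0 gives the eigenspace spanned by (4, -8).
With v_1 = 4, v = (4, -8), so v_2 = -8.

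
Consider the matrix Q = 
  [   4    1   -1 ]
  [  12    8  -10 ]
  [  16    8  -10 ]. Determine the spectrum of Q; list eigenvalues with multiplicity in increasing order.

-2, 2, 2

Characteristic polynomial: p(t) = t^3 - 2t^2 - 4t + 8 = (t - 2)^2(t + 2).
Roots (with multiplicity): -2, 2, 2.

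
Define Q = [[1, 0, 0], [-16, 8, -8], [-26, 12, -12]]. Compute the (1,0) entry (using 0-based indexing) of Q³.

Characteristic polynomial: t^3 + 3t^2 - 4t = t(t - 1)(t + 4), so the eigenvalues are -4, 0, 1.
t=0: eigenvector (0, 1, 1).
t=1: eigenvector (1, 0, -2).
t=-4: eigenvector (0, 2, 3).
P = [[0, 1, 0], [1, 0, 2], [1, -2, 3]], D = diag(0, 1, -4), P⁻¹ = [[-4, 3, -2], [1, 0, 0], [2, -1, 1]].
Q³ = P·diag(0, 1, -64)·P⁻¹ = [[1, 0, 0], [-256, 128, -128], [-386, 192, -192]].
The requested entry is -256.

-256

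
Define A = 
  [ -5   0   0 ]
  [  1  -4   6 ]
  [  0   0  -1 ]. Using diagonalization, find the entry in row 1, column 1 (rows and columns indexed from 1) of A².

Characteristic polynomial: r^3 + 10r^2 + 29r + 20 = (r + 1)(r + 4)(r + 5), so the eigenvalues are -5, -4, -1.
r=-5: eigenvector (1, -1, 0).
r=-1: eigenvector (0, 2, 1).
r=-4: eigenvector (0, 1, 0).
P = [[1, 0, 0], [-1, 2, 1], [0, 1, 0]], D = diag(-5, -1, -4), P⁻¹ = [[1, 0, 0], [0, 0, 1], [1, 1, -2]].
A² = P·diag(25, 1, 16)·P⁻¹ = [[25, 0, 0], [-9, 16, -30], [0, 0, 1]].
The requested entry is 25.

25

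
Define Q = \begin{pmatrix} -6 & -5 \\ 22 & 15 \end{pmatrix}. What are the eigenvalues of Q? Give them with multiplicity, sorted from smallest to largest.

Characteristic polynomial: p(t) = t^2 - 9t + 20 = (t - 5)(t - 4).
Roots (with multiplicity): 4, 5.

4, 5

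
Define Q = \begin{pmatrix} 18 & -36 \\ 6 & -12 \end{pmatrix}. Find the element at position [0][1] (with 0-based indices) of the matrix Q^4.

Characteristic polynomial: λ^2 - 6λ = λ(λ - 6), so the eigenvalues are 0, 6.
λ=6: eigenvector (3, 1).
λ=0: eigenvector (2, 1).
P = [[3, 2], [1, 1]], D = diag(6, 0), P⁻¹ = [[1, -2], [-1, 3]].
Q⁴ = P·diag(1296, 0)·P⁻¹ = [[3888, -7776], [1296, -2592]].
The requested entry is -7776.

-7776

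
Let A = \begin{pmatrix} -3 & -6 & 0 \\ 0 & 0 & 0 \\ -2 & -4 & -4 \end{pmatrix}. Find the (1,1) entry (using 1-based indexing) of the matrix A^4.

Characteristic polynomial: t^3 + 7t^2 + 12t = t(t + 3)(t + 4), so the eigenvalues are -4, -3, 0.
t=0: eigenvector (-2, 1, 0).
t=-3: eigenvector (1, 0, -2).
t=-4: eigenvector (0, 0, 1).
P = [[-2, 1, 0], [1, 0, 0], [0, -2, 1]], D = diag(0, -3, -4), P⁻¹ = [[0, 1, 0], [1, 2, 0], [2, 4, 1]].
A⁴ = P·diag(0, 81, 256)·P⁻¹ = [[81, 162, 0], [0, 0, 0], [350, 700, 256]].
The requested entry is 81.

81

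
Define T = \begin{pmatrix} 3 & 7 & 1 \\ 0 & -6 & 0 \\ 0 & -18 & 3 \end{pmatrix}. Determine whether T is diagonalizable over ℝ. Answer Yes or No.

Characteristic polynomial: p(μ) = μ^3 - 27μ + 54 = (μ - 3)^2(μ + 6).
μ = 3 has algebraic multiplicity 2; rank(T − 3I) = 2, so geometric multiplicity = 1.
Geometric multiplicity < algebraic multiplicity, so T is not diagonalizable.

No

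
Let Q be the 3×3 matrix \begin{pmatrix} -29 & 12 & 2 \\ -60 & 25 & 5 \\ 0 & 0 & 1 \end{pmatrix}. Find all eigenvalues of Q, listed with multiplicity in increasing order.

-5, 1, 1

Characteristic polynomial: p(t) = t^3 + 3t^2 - 9t + 5 = (t - 1)^2(t + 5).
Roots (with multiplicity): -5, 1, 1.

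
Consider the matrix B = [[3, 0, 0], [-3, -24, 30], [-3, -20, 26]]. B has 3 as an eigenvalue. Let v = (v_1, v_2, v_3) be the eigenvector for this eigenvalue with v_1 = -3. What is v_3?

-3

B − 3I = [[0, 0, 0], [-3, -27, 30], [-3, -20, 23]].
Solving (B − 3I)v = 0 gives the eigenspace spanned by (-3, -3, -3).
With v_1 = -3, v = (-3, -3, -3), so v_3 = -3.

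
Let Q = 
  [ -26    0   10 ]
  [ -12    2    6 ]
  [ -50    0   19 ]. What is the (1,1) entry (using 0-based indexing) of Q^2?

Characteristic polynomial: μ^3 + 5μ^2 - 8μ - 12 = (μ - 2)(μ + 1)(μ + 6), so the eigenvalues are -6, -1, 2.
μ=-6: eigenvector (1, 0, 2).
μ=2: eigenvector (0, 1, 0).
μ=-1: eigenvector (2, -2, 5).
P = [[1, 0, 2], [0, 1, -2], [2, 0, 5]], D = diag(-6, 2, -1), P⁻¹ = [[5, 0, -2], [-4, 1, 2], [-2, 0, 1]].
Q² = P·diag(36, 4, 1)·P⁻¹ = [[176, 0, -70], [-12, 4, 6], [350, 0, -139]].
The requested entry is 4.

4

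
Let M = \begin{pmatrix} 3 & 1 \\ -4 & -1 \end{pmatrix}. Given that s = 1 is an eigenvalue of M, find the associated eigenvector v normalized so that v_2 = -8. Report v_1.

4

M − 1I = [[2, 1], [-4, -2]].
Solving (M − 1I)v = 0 gives the eigenspace spanned by (4, -8).
With v_2 = -8, v = (4, -8), so v_1 = 4.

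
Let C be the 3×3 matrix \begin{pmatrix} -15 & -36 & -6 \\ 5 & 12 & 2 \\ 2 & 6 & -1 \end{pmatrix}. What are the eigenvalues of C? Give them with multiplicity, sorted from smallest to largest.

-3, -1, 0

Characteristic polynomial: p(t) = t^3 + 4t^2 + 3t = t(t + 1)(t + 3).
Roots (with multiplicity): -3, -1, 0.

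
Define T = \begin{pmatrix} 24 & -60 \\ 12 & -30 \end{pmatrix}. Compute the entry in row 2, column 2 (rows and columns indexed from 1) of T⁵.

-38880

Characteristic polynomial: r^2 + 6r = r(r + 6), so the eigenvalues are -6, 0.
r=0: eigenvector (5, 2).
r=-6: eigenvector (2, 1).
P = [[5, 2], [2, 1]], D = diag(0, -6), P⁻¹ = [[1, -2], [-2, 5]].
T⁵ = P·diag(0, -7776)·P⁻¹ = [[31104, -77760], [15552, -38880]].
The requested entry is -38880.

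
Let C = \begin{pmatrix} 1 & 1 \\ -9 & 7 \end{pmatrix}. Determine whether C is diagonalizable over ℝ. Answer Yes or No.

No

Characteristic polynomial: p(r) = r^2 - 8r + 16 = (r - 4)^2.
r = 4 has algebraic multiplicity 2; rank(C − 4I) = 1, so geometric multiplicity = 1.
Geometric multiplicity < algebraic multiplicity, so C is not diagonalizable.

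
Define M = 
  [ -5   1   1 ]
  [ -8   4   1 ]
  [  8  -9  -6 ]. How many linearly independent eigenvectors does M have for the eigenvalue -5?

1

M + 5I = [[0, 1, 1], [-8, 9, 1], [8, -9, -1]].
This matrix has rank 2, so its null space has dimension 3 − 2 = 1.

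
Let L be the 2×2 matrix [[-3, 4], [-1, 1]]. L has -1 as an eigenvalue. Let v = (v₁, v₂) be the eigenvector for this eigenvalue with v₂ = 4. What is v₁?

8

L + 1I = [[-2, 4], [-1, 2]].
Solving (L + 1I)v = 0 gives the eigenspace spanned by (8, 4).
With v₂ = 4, v = (8, 4), so v₁ = 8.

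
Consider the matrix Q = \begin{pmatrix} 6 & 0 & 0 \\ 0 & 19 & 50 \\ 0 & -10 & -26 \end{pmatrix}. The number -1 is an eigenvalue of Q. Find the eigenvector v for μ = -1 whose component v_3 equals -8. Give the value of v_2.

20

Q + 1I = [[7, 0, 0], [0, 20, 50], [0, -10, -25]].
Solving (Q + 1I)v = 0 gives the eigenspace spanned by (0, 20, -8).
With v_3 = -8, v = (0, 20, -8), so v_2 = 20.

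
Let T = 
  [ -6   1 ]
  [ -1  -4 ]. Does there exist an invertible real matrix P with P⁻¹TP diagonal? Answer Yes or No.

No

Characteristic polynomial: p(λ) = λ^2 + 10λ + 25 = (λ + 5)^2.
λ = -5 has algebraic multiplicity 2; rank(T + 5I) = 1, so geometric multiplicity = 1.
Geometric multiplicity < algebraic multiplicity, so T is not diagonalizable.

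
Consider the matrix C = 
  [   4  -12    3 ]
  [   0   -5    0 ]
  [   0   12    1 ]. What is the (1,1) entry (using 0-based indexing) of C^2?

25

Characteristic polynomial: s^3 - 21s + 20 = (s - 4)(s - 1)(s + 5), so the eigenvalues are -5, 1, 4.
s=4: eigenvector (1, 0, 0).
s=-5: eigenvector (2, 1, -2).
s=1: eigenvector (-1, 0, 1).
P = [[1, 2, -1], [0, 1, 0], [0, -2, 1]], D = diag(4, -5, 1), P⁻¹ = [[1, 0, 1], [0, 1, 0], [0, 2, 1]].
C² = P·diag(16, 25, 1)·P⁻¹ = [[16, 48, 15], [0, 25, 0], [0, -48, 1]].
The requested entry is 25.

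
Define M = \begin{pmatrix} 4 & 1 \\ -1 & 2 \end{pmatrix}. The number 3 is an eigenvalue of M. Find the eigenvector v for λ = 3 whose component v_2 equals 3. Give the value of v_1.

-3

M − 3I = [[1, 1], [-1, -1]].
Solving (M − 3I)v = 0 gives the eigenspace spanned by (-3, 3).
With v_2 = 3, v = (-3, 3), so v_1 = -3.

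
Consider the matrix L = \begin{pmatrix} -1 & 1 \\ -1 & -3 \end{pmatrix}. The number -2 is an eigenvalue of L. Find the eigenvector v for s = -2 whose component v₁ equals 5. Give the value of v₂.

-5

L + 2I = [[1, 1], [-1, -1]].
Solving (L + 2I)v = 0 gives the eigenspace spanned by (5, -5).
With v₁ = 5, v = (5, -5), so v₂ = -5.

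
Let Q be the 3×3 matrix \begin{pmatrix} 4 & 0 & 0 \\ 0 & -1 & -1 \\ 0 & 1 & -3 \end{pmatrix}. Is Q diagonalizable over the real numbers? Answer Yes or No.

Characteristic polynomial: p(s) = s^3 - 12s - 16 = (s - 4)(s + 2)^2.
s = -2 has algebraic multiplicity 2; rank(Q + 2I) = 2, so geometric multiplicity = 1.
Geometric multiplicity < algebraic multiplicity, so Q is not diagonalizable.

No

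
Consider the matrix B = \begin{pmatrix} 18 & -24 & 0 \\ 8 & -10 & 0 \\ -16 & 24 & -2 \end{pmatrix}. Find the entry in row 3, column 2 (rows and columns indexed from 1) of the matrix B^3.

672

Characteristic polynomial: μ^3 - 6μ^2 - 4μ + 24 = (μ - 6)(μ - 2)(μ + 2), so the eigenvalues are -2, 2, 6.
μ=2: eigenvector (-3, -2, 0).
μ=6: eigenvector (2, 1, -1).
μ=-2: eigenvector (0, 0, 1).
P = [[-3, 2, 0], [-2, 1, 0], [0, -1, 1]], D = diag(2, 6, -2), P⁻¹ = [[1, -2, 0], [2, -3, 0], [2, -3, 1]].
B³ = P·diag(8, 216, -8)·P⁻¹ = [[840, -1248, 0], [416, -616, 0], [-448, 672, -8]].
The requested entry is 672.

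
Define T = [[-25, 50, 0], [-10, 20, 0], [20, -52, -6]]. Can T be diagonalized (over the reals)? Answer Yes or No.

Characteristic polynomial: p(s) = s^3 + 11s^2 + 30s = s(s + 5)(s + 6).
All 3 eigenvalues are distinct, so T is diagonalizable.

Yes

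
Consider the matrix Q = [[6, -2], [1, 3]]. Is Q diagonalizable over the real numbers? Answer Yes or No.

Yes

Characteristic polynomial: p(t) = t^2 - 9t + 20 = (t - 5)(t - 4).
All 2 eigenvalues are distinct, so Q is diagonalizable.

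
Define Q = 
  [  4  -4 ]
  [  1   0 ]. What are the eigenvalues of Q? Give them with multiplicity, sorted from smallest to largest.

Characteristic polynomial: p(r) = r^2 - 4r + 4 = (r - 2)^2.
Roots (with multiplicity): 2, 2.

2, 2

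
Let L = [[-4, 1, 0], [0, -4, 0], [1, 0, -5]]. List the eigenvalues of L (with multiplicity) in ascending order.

-5, -4, -4

Characteristic polynomial: p(λ) = λ^3 + 13λ^2 + 56λ + 80 = (λ + 4)^2(λ + 5).
Roots (with multiplicity): -5, -4, -4.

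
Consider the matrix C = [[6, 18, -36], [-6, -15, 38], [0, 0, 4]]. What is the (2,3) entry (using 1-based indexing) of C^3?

1694

Characteristic polynomial: t^3 + 5t^2 - 18t - 72 = (t - 4)(t + 3)(t + 6), so the eigenvalues are -6, -3, 4.
t=-6: eigenvector (-3, 2, 0).
t=-3: eigenvector (-2, 1, 0).
t=4: eigenvector (0, 2, 1).
P = [[-3, -2, 0], [2, 1, 2], [0, 0, 1]], D = diag(-6, -3, 4), P⁻¹ = [[1, 2, -4], [-2, -3, 6], [0, 0, 1]].
C³ = P·diag(-216, -27, 64)·P⁻¹ = [[540, 1134, -2268], [-378, -783, 1694], [0, 0, 64]].
The requested entry is 1694.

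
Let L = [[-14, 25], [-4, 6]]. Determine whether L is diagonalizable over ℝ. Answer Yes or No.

Characteristic polynomial: p(λ) = λ^2 + 8λ + 16 = (λ + 4)^2.
λ = -4 has algebraic multiplicity 2; rank(L + 4I) = 1, so geometric multiplicity = 1.
Geometric multiplicity < algebraic multiplicity, so L is not diagonalizable.

No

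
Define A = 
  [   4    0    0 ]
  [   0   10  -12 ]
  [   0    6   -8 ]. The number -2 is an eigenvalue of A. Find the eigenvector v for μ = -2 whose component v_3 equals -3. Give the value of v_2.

-3

A + 2I = [[6, 0, 0], [0, 12, -12], [0, 6, -6]].
Solving (A + 2I)v = 0 gives the eigenspace spanned by (0, -3, -3).
With v_3 = -3, v = (0, -3, -3), so v_2 = -3.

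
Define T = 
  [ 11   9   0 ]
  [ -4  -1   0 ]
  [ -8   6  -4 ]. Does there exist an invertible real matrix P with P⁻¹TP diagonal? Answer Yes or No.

Characteristic polynomial: p(r) = r^3 - 6r^2 - 15r + 100 = (r - 5)^2(r + 4).
r = 5 has algebraic multiplicity 2; rank(T − 5I) = 2, so geometric multiplicity = 1.
Geometric multiplicity < algebraic multiplicity, so T is not diagonalizable.

No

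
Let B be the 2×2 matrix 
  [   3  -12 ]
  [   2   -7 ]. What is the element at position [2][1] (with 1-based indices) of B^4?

-80

Characteristic polynomial: t^2 + 4t + 3 = (t + 1)(t + 3), so the eigenvalues are -3, -1.
t=-1: eigenvector (3, 1).
t=-3: eigenvector (-2, -1).
P = [[3, -2], [1, -1]], D = diag(-1, -3), P⁻¹ = [[1, -2], [1, -3]].
B⁴ = P·diag(1, 81)·P⁻¹ = [[-159, 480], [-80, 241]].
The requested entry is -80.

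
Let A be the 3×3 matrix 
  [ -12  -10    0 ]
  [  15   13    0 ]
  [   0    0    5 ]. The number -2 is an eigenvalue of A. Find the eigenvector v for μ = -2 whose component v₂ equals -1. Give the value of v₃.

0

A + 2I = [[-10, -10, 0], [15, 15, 0], [0, 0, 7]].
Solving (A + 2I)v = 0 gives the eigenspace spanned by (1, -1, 0).
With v₂ = -1, v = (1, -1, 0), so v₃ = 0.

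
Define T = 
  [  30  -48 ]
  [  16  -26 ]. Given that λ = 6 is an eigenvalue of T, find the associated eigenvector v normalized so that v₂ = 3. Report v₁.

T − 6I = [[24, -48], [16, -32]].
Solving (T − 6I)v = 0 gives the eigenspace spanned by (6, 3).
With v₂ = 3, v = (6, 3), so v₁ = 6.

6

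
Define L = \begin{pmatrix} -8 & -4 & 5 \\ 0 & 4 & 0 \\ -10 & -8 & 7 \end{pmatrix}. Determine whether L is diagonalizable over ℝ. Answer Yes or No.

Yes

Characteristic polynomial: p(t) = t^3 - 3t^2 - 10t + 24 = (t - 4)(t - 2)(t + 3).
All 3 eigenvalues are distinct, so L is diagonalizable.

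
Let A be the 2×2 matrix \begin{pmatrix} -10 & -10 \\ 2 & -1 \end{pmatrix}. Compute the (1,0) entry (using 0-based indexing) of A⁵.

Characteristic polynomial: r^2 + 11r + 30 = (r + 5)(r + 6), so the eigenvalues are -6, -5.
r=-6: eigenvector (-5, 2).
r=-5: eigenvector (2, -1).
P = [[-5, 2], [2, -1]], D = diag(-6, -5), P⁻¹ = [[-1, -2], [-2, -5]].
A⁵ = P·diag(-7776, -3125)·P⁻¹ = [[-26380, -46510], [9302, 15479]].
The requested entry is 9302.

9302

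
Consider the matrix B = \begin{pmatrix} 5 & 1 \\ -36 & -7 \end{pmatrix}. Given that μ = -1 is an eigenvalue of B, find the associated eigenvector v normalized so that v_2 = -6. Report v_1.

1

B + 1I = [[6, 1], [-36, -6]].
Solving (B + 1I)v = 0 gives the eigenspace spanned by (1, -6).
With v_2 = -6, v = (1, -6), so v_1 = 1.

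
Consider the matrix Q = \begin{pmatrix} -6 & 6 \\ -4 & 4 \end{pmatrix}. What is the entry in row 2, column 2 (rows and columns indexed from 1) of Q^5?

64

Characteristic polynomial: s^2 + 2s = s(s + 2), so the eigenvalues are -2, 0.
s=-2: eigenvector (3, 2).
s=0: eigenvector (1, 1).
P = [[3, 1], [2, 1]], D = diag(-2, 0), P⁻¹ = [[1, -1], [-2, 3]].
Q⁵ = P·diag(-32, 0)·P⁻¹ = [[-96, 96], [-64, 64]].
The requested entry is 64.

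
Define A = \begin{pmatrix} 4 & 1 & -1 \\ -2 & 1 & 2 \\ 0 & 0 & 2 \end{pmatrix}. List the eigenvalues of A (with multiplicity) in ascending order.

2, 2, 3

Characteristic polynomial: p(r) = r^3 - 7r^2 + 16r - 12 = (r - 3)(r - 2)^2.
Roots (with multiplicity): 2, 2, 3.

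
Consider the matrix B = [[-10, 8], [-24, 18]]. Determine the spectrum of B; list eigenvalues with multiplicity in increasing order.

Characteristic polynomial: p(t) = t^2 - 8t + 12 = (t - 6)(t - 2).
Roots (with multiplicity): 2, 6.

2, 6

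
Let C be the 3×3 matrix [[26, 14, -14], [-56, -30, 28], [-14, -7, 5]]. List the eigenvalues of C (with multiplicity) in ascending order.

-2, -2, 5

Characteristic polynomial: p(r) = r^3 - r^2 - 16r - 20 = (r - 5)(r + 2)^2.
Roots (with multiplicity): -2, -2, 5.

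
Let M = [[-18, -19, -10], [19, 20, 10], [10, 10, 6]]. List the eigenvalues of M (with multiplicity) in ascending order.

Characteristic polynomial: p(s) = s^3 - 8s^2 + 13s - 6 = (s - 6)(s - 1)^2.
Roots (with multiplicity): 1, 1, 6.

1, 1, 6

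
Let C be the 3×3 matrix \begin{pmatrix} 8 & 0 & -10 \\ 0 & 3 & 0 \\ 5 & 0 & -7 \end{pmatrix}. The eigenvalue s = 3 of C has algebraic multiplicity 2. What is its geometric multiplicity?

2

C − 3I = [[5, 0, -10], [0, 0, 0], [5, 0, -10]].
This matrix has rank 1, so its null space has dimension 3 − 1 = 2.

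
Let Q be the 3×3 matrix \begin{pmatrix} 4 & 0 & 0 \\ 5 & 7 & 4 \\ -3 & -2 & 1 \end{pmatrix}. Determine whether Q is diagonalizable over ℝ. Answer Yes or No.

Characteristic polynomial: p(r) = r^3 - 12r^2 + 47r - 60 = (r - 5)(r - 4)(r - 3).
All 3 eigenvalues are distinct, so Q is diagonalizable.

Yes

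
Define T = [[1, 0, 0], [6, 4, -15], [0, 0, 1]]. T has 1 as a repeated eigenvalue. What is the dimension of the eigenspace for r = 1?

2

T − 1I = [[0, 0, 0], [6, 3, -15], [0, 0, 0]].
This matrix has rank 1, so its null space has dimension 3 − 1 = 2.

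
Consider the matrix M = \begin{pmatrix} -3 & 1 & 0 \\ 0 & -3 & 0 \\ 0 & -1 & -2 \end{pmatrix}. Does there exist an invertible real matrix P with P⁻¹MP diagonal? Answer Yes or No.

Characteristic polynomial: p(r) = r^3 + 8r^2 + 21r + 18 = (r + 2)(r + 3)^2.
r = -3 has algebraic multiplicity 2; rank(M + 3I) = 2, so geometric multiplicity = 1.
Geometric multiplicity < algebraic multiplicity, so M is not diagonalizable.

No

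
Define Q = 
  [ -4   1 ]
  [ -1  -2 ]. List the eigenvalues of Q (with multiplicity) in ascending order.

-3, -3

Characteristic polynomial: p(μ) = μ^2 + 6μ + 9 = (μ + 3)^2.
Roots (with multiplicity): -3, -3.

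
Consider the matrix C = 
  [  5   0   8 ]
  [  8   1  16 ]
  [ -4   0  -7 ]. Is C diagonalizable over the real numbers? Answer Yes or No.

Characteristic polynomial: p(λ) = λ^3 + λ^2 - 5λ + 3 = (λ - 1)^2(λ + 3).
λ = 1 has algebraic multiplicity 2; rank(C − 1I) = 1, so geometric multiplicity = 2.
Every eigenvalue has geometric = algebraic multiplicity, so C is diagonalizable.

Yes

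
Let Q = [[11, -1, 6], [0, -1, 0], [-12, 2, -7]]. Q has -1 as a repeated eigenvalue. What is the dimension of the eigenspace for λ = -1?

Q + 1I = [[12, -1, 6], [0, 0, 0], [-12, 2, -6]].
This matrix has rank 2, so its null space has dimension 3 − 2 = 1.

1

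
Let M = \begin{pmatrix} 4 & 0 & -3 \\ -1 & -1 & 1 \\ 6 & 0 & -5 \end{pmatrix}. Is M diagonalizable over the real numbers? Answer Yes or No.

Characteristic polynomial: p(t) = t^3 + 2t^2 - t - 2 = (t - 1)(t + 1)(t + 2).
All 3 eigenvalues are distinct, so M is diagonalizable.

Yes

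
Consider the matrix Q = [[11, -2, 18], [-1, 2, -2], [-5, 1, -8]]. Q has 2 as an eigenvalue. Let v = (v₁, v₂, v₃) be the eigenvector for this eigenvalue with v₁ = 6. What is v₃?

Q − 2I = [[9, -2, 18], [-1, 0, -2], [-5, 1, -10]].
Solving (Q − 2I)v = 0 gives the eigenspace spanned by (6, 0, -3).
With v₁ = 6, v = (6, 0, -3), so v₃ = -3.

-3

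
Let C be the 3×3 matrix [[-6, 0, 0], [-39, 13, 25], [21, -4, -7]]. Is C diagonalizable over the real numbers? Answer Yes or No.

No

Characteristic polynomial: p(r) = r^3 - 27r + 54 = (r - 3)^2(r + 6).
r = 3 has algebraic multiplicity 2; rank(C − 3I) = 2, so geometric multiplicity = 1.
Geometric multiplicity < algebraic multiplicity, so C is not diagonalizable.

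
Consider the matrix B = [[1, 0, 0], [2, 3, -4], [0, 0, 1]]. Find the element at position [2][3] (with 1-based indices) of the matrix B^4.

Characteristic polynomial: t^3 - 5t^2 + 7t - 3 = (t - 3)(t - 1)^2, so the eigenvalues are 1, 1, 3.
t=1: eigenvector (1, -1, 0).
t=3: eigenvector (0, 1, 0).
t=1: eigenvector (0, 2, 1).
P = [[1, 0, 0], [-1, 1, 2], [0, 0, 1]], D = diag(1, 3, 1), P⁻¹ = [[1, 0, 0], [1, 1, -2], [0, 0, 1]].
B⁴ = P·diag(1, 81, 1)·P⁻¹ = [[1, 0, 0], [80, 81, -160], [0, 0, 1]].
The requested entry is -160.

-160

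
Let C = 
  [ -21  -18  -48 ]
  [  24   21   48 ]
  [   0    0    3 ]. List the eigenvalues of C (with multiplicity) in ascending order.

Characteristic polynomial: p(λ) = λ^3 - 3λ^2 - 9λ + 27 = (λ - 3)^2(λ + 3).
Roots (with multiplicity): -3, 3, 3.

-3, 3, 3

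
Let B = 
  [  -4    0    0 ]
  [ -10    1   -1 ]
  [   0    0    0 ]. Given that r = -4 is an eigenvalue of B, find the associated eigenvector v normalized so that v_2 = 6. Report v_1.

B + 4I = [[0, 0, 0], [-10, 5, -1], [0, 0, 4]].
Solving (B + 4I)v = 0 gives the eigenspace spanned by (3, 6, 0).
With v_2 = 6, v = (3, 6, 0), so v_1 = 3.

3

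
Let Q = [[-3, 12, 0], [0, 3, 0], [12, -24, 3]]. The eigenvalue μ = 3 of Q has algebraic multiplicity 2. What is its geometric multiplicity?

Q − 3I = [[-6, 12, 0], [0, 0, 0], [12, -24, 0]].
This matrix has rank 1, so its null space has dimension 3 − 1 = 2.

2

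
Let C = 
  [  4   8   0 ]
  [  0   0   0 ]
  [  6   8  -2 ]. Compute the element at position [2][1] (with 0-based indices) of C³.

Characteristic polynomial: λ^3 - 2λ^2 - 8λ = λ(λ - 4)(λ + 2), so the eigenvalues are -2, 0, 4.
λ=4: eigenvector (1, 0, 1).
λ=0: eigenvector (-2, 1, -2).
λ=-2: eigenvector (0, 0, 1).
P = [[1, -2, 0], [0, 1, 0], [1, -2, 1]], D = diag(4, 0, -2), P⁻¹ = [[1, 2, 0], [0, 1, 0], [-1, 0, 1]].
C³ = P·diag(64, 0, -8)·P⁻¹ = [[64, 128, 0], [0, 0, 0], [72, 128, -8]].
The requested entry is 128.

128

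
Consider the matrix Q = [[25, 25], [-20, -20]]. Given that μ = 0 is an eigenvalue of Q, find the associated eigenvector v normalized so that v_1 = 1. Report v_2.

-1

Q = [[25, 25], [-20, -20]].
Solving (Q)v = 0 gives the eigenspace spanned by (1, -1).
With v_1 = 1, v = (1, -1), so v_2 = -1.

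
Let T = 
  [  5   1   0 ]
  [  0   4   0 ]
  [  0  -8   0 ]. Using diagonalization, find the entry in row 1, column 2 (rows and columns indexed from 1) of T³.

61

Characteristic polynomial: s^3 - 9s^2 + 20s = s(s - 5)(s - 4), so the eigenvalues are 0, 4, 5.
s=4: eigenvector (-1, 1, -2).
s=5: eigenvector (1, 0, 0).
s=0: eigenvector (0, 0, 1).
P = [[-1, 1, 0], [1, 0, 0], [-2, 0, 1]], D = diag(4, 5, 0), P⁻¹ = [[0, 1, 0], [1, 1, 0], [0, 2, 1]].
T³ = P·diag(64, 125, 0)·P⁻¹ = [[125, 61, 0], [0, 64, 0], [0, -128, 0]].
The requested entry is 61.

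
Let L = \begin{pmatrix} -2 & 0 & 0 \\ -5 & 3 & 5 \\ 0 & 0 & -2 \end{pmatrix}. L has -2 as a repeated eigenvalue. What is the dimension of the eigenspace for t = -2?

L + 2I = [[0, 0, 0], [-5, 5, 5], [0, 0, 0]].
This matrix has rank 1, so its null space has dimension 3 − 1 = 2.

2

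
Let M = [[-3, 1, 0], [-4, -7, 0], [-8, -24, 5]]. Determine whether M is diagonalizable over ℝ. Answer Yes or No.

Characteristic polynomial: p(λ) = λ^3 + 5λ^2 - 25λ - 125 = (λ - 5)(λ + 5)^2.
λ = -5 has algebraic multiplicity 2; rank(M + 5I) = 2, so geometric multiplicity = 1.
Geometric multiplicity < algebraic multiplicity, so M is not diagonalizable.

No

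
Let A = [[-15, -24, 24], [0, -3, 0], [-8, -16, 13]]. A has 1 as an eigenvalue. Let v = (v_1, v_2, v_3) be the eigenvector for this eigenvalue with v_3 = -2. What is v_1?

A − 1I = [[-16, -24, 24], [0, -4, 0], [-8, -16, 12]].
Solving (A − 1I)v = 0 gives the eigenspace spanned by (-3, 0, -2).
With v_3 = -2, v = (-3, 0, -2), so v_1 = -3.

-3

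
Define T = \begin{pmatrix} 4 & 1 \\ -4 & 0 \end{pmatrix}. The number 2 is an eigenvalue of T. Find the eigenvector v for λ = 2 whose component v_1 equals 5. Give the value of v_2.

-10

T − 2I = [[2, 1], [-4, -2]].
Solving (T − 2I)v = 0 gives the eigenspace spanned by (5, -10).
With v_1 = 5, v = (5, -10), so v_2 = -10.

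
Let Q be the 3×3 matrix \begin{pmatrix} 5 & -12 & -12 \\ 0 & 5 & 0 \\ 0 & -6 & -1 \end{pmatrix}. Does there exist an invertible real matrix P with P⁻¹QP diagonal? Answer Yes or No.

Characteristic polynomial: p(λ) = λ^3 - 9λ^2 + 15λ + 25 = (λ - 5)^2(λ + 1).
λ = 5 has algebraic multiplicity 2; rank(Q − 5I) = 1, so geometric multiplicity = 2.
Every eigenvalue has geometric = algebraic multiplicity, so Q is diagonalizable.

Yes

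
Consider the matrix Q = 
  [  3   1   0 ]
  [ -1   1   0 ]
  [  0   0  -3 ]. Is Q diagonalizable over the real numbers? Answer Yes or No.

Characteristic polynomial: p(r) = r^3 - r^2 - 8r + 12 = (r - 2)^2(r + 3).
r = 2 has algebraic multiplicity 2; rank(Q − 2I) = 2, so geometric multiplicity = 1.
Geometric multiplicity < algebraic multiplicity, so Q is not diagonalizable.

No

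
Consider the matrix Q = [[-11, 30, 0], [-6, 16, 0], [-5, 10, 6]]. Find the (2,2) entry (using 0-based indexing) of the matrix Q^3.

216

Characteristic polynomial: r^3 - 11r^2 + 34r - 24 = (r - 6)(r - 4)(r - 1), so the eigenvalues are 1, 4, 6.
r=1: eigenvector (5, 2, 1).
r=4: eigenvector (2, 1, 0).
r=6: eigenvector (0, 0, 1).
P = [[5, 2, 0], [2, 1, 0], [1, 0, 1]], D = diag(1, 4, 6), P⁻¹ = [[1, -2, 0], [-2, 5, 0], [-1, 2, 1]].
Q³ = P·diag(1, 64, 216)·P⁻¹ = [[-251, 630, 0], [-126, 316, 0], [-215, 430, 216]].
The requested entry is 216.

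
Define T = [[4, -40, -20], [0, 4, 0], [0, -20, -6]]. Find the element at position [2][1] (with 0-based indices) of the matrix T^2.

Characteristic polynomial: r^3 - 2r^2 - 32r + 96 = (r - 4)^2(r + 6), so the eigenvalues are -6, 4, 4.
r=4: eigenvector (1, 0, 0).
r=4: eigenvector (2, 1, -2).
r=-6: eigenvector (2, 0, 1).
P = [[1, 2, 2], [0, 1, 0], [0, -2, 1]], D = diag(4, 4, -6), P⁻¹ = [[1, -6, -2], [0, 1, 0], [0, 2, 1]].
T² = P·diag(16, 16, 36)·P⁻¹ = [[16, 80, 40], [0, 16, 0], [0, 40, 36]].
The requested entry is 40.

40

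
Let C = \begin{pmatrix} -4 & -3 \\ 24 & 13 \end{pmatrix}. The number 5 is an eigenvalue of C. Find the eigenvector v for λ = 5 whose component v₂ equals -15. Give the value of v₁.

5

C − 5I = [[-9, -3], [24, 8]].
Solving (C − 5I)v = 0 gives the eigenspace spanned by (5, -15).
With v₂ = -15, v = (5, -15), so v₁ = 5.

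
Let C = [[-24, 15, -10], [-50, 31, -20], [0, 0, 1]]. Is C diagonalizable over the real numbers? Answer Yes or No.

Yes

Characteristic polynomial: p(λ) = λ^3 - 8λ^2 + 13λ - 6 = (λ - 6)(λ - 1)^2.
λ = 1 has algebraic multiplicity 2; rank(C − 1I) = 1, so geometric multiplicity = 2.
Every eigenvalue has geometric = algebraic multiplicity, so C is diagonalizable.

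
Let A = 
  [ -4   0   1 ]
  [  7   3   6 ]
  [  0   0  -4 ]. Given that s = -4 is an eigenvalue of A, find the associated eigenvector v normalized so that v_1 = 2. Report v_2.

A + 4I = [[0, 0, 1], [7, 7, 6], [0, 0, 0]].
Solving (A + 4I)v = 0 gives the eigenspace spanned by (2, -2, 0).
With v_1 = 2, v = (2, -2, 0), so v_2 = -2.

-2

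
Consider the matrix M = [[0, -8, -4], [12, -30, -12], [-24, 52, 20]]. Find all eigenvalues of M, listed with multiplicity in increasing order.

-6, -4, 0

Characteristic polynomial: p(μ) = μ^3 + 10μ^2 + 24μ = μ(μ + 4)(μ + 6).
Roots (with multiplicity): -6, -4, 0.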